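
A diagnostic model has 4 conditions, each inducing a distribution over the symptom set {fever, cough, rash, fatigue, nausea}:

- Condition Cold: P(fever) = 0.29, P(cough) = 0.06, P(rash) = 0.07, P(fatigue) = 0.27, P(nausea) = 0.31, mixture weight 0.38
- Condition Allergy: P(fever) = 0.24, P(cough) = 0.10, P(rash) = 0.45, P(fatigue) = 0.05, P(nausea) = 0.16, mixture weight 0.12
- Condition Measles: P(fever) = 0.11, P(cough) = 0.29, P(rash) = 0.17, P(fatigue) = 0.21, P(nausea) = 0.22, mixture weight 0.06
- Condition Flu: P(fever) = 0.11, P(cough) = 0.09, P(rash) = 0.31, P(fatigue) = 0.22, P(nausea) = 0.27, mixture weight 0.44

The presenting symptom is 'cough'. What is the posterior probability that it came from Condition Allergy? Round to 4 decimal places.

0.1307

P(component k | x) = P(Z=k)·f_k(x) / marginal(x), where marginal(x) = Σ_j P(Z=j)·f_j(x).
Categorical probabilities:
  L_Cold = 0.06
  L_Allergy = 0.1
  L_Measles = 0.29
  L_Flu = 0.09
Prior × likelihood for each component:
  P(Z=Cold)·L_Cold = 0.38 × 0.06 = 0.0228
  P(Z=Allergy)·L_Allergy = 0.12 × 0.1 = 0.012
  P(Z=Measles)·L_Measles = 0.06 × 0.29 = 0.0174
  P(Z=Flu)·L_Flu = 0.44 × 0.09 = 0.0396
Marginal: 0.0228 + 0.012 + 0.0174 + 0.0396 = 0.0918
P(Condition Allergy | the observation) = 0.012 / 0.0918 ≈ 0.1307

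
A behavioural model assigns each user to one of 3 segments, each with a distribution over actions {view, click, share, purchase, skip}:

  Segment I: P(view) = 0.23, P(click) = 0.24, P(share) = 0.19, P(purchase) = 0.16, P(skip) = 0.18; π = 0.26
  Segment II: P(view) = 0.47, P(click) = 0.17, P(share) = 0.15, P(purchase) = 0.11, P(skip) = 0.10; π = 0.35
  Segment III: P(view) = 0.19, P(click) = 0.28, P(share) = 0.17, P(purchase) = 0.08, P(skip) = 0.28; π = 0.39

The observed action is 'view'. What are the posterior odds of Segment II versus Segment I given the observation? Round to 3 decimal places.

Only the two components matter; the odds are (w_i f_i(x)) / (w_j f_j(x)).
Categorical probabilities:
  p_I = P(view | comp) = 0.23
  p_II = P(view | comp) = 0.47
  p_III = P(view | comp) = 0.19
Posterior odds = (w_II·p_II) / (w_I·p_I) = (0.35·0.47) / (0.26·0.23) = 0.1645 / 0.0598 ≈ 2.751

2.751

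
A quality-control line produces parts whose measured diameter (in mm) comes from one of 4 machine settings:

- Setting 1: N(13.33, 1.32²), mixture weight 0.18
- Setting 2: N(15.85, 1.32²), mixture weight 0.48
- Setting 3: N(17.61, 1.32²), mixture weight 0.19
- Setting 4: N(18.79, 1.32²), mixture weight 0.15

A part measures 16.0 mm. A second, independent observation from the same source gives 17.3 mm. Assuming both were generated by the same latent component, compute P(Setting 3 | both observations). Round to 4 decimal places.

0.2458

P(component k | x) = P(Z=k)·f_k(x) / marginal(x), where marginal(x) = Σ_j P(Z=j)·f_j(x).
Since both observations come from the same component, the likelihood for component k is f_k(x₁)·f_k(x₂).
  f_1 = [(1/(1.32·√(2π)))·exp(−(16.0−13.33)²/(2·1.32²)) = 0.302229·exp(-2.04571) = 0.0390746] × [0.00328192] = 0.00012824
  f_2 = [(1/(1.32·√(2π)))·exp(−(16.0−15.85)²/(2·1.32²)) = 0.302229·exp(-0.00646) = 0.300284] × [0.165315] = 0.0496413
  f_3 = [(1/(1.32·√(2π)))·exp(−(16.0−17.61)²/(2·1.32²)) = 0.302229·exp(-0.74383) = 0.143646] × [0.294008] = 0.0422332
  f_4 = [(1/(1.32·√(2π)))·exp(−(16.0−18.79)²/(2·1.32²)) = 0.302229·exp(-2.23373) = 0.0323772] × [0.159829] = 0.00517482
Prior × likelihood for each component:
  P(Z=1)·f_1 = 0.18 × 0.00012824 = 2.30831e-05
  P(Z=2)·f_2 = 0.48 × 0.0496413 = 0.0238278
  P(Z=3)·f_3 = 0.19 × 0.0422332 = 0.00802431
  P(Z=4)·f_4 = 0.15 × 0.00517482 = 0.000776223
Sum: 2.30831e-05 + 0.0238278 + 0.00802431 + 0.000776223 = 0.0326515
P(Setting 3 | x₁,x₂) ≈ 0.2458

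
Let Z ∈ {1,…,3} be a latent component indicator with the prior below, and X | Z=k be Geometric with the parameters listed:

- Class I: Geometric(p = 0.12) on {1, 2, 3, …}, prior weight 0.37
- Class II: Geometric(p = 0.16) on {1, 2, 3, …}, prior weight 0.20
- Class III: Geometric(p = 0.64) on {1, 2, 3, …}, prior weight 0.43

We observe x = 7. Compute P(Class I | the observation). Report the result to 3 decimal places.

0.635

P(component k | x) = π_k·f_k(x) / marginal(x), where marginal(x) = Σ_j π_j·f_j(x).
Geometric probabilities:
  p_I = 0.12·(1−0.12)^6 = 0.12·0.464404 = 0.0557285
  p_II = 0.16·(1−0.16)^6 = 0.16·0.351298 = 0.0562077
  p_III = 0.64·(1−0.64)^6 = 0.64·0.00217678 = 0.00139314
Multiply by the mixture weights:
  π_I·p_I = 0.37 × 0.0557285 = 0.0206195
  π_II·p_II = 0.20 × 0.0562077 = 0.0112415
  π_III·p_III = 0.43 × 0.00139314 = 0.00059905
Normaliser: 0.0206195 + 0.0112415 + 0.00059905 = 0.0324601
P(Class I | the observation) = 0.0206195 / 0.0324601 ≈ 0.635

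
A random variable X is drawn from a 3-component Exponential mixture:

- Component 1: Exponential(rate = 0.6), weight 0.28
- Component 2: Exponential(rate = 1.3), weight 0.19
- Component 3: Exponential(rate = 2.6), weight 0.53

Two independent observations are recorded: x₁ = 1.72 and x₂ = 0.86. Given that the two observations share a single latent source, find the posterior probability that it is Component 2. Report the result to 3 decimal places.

0.303

Posterior ∝ prior × likelihood, so P(k | x) ∝ π_k f_k(x); normalise over all components.
Since both observations come from the same component, the likelihood for component k is f_k(x₁)·f_k(x₂).
  L_1 = [0.6·e^(−0.6·1.72) = 0.6·e^(−1.0320) = 0.213776] × [0.358142] = 0.0765622
  L_2 = [1.3·e^(−1.3·1.72) = 1.3·e^(−2.2360) = 0.138951] × [0.425013] = 0.0590559
  L_3 = [2.6·e^(−2.6·1.72) = 2.6·e^(−4.4720) = 0.0297036] × [0.277901] = 0.00825466
Multiply by the mixture weights:
  π_1·L_1 = 0.28 × 0.0765622 = 0.0214374
  π_2·L_2 = 0.19 × 0.0590559 = 0.0112206
  π_3·L_3 = 0.53 × 0.00825466 = 0.00437497
Denominator: 0.0214374 + 0.0112206 + 0.00437497 = 0.037033
So the posterior for Component 2 is 0.0112206 / 0.037033 ≈ 0.303.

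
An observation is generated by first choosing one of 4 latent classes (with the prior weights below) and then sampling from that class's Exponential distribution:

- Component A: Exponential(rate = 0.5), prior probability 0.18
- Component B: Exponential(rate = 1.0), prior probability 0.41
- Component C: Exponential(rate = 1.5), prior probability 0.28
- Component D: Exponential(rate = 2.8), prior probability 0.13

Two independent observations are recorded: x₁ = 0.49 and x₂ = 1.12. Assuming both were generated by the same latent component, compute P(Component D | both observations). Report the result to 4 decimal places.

By Bayes' theorem, P(k | x) = π_k f_k(x) / Σ_j π_j f_j(x).
Since both observations come from the same component, the likelihood for component k is f_k(x₁)·f_k(x₂).
  L_A = [0.391352] × [0.285605] = 0.111772
  L_B = [0.612626] × [0.32628] = 0.199888
  L_C = [0.719258] × [0.279561] = 0.201077
  L_D = [0.710078] × [0.121678] = 0.0864006
Unnormalised posteriors:
  π_A·L_A = 0.18 × 0.111772 = 0.020119
  π_B·L_B = 0.41 × 0.199888 = 0.0819539
  π_C·L_C = 0.28 × 0.201077 = 0.0563014
  π_D·L_D = 0.13 × 0.0864006 = 0.0112321
Sum: 0.020119 + 0.0819539 + 0.0563014 + 0.0112321 = 0.169606
P(Component D | x₁, x₂) = 0.0112321 / 0.169606 ≈ 0.0662

0.0662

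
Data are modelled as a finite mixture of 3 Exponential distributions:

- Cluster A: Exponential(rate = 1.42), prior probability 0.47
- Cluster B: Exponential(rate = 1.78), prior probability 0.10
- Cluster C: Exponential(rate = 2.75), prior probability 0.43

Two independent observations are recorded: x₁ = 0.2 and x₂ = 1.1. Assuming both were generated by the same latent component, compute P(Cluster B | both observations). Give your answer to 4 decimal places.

0.1151

Apply Bayes' rule: the posterior for each component is proportional to its prior times its likelihood at x.
Since both observations come from the same component, the likelihood for component k is f_k(x₁)·f_k(x₂).
  L_A = [1.06893] × [0.297797] = 0.318324
  L_B = [1.24684] × [0.25123] = 0.313244
  L_C = [1.58661] × [0.133534] = 0.211867
Multiply by the mixture weights:
  P(Z=A)·L_A = 0.47 × 0.318324 = 0.149612
  P(Z=B)·L_B = 0.10 × 0.313244 = 0.0313244
  P(Z=C)·L_C = 0.43 × 0.211867 = 0.0911027
Normaliser: 0.149612 + 0.0313244 + 0.0911027 = 0.272039
Responsibility of Cluster B: 0.0313244 / 0.272039 ≈ 0.1151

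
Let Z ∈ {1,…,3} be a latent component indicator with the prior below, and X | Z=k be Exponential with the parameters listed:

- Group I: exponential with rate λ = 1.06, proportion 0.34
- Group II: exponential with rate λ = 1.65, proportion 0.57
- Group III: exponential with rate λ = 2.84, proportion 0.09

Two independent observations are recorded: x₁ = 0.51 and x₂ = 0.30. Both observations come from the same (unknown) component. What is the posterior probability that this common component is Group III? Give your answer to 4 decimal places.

0.1132

Apply Bayes' rule: the posterior for each component is proportional to its prior times its likelihood at x.
Since both observations come from the same component, the likelihood for component k is f_k(x₁)·f_k(x₂).
  p_I = [0.617343] × [0.771259] = 0.476131
  p_II = [0.711255] × [1.00579] = 0.715374
  p_III = [0.667246] × [1.21143] = 0.808324
Weight by the priors:
  w_I·p_I = 0.34 × 0.476131 = 0.161885
  w_II·p_II = 0.57 × 0.715374 = 0.407763
  w_III·p_III = 0.09 × 0.808324 = 0.0727492
Marginal: 0.161885 + 0.407763 + 0.0727492 = 0.642397
So the posterior for Group III is 0.0727492 / 0.642397 ≈ 0.1132.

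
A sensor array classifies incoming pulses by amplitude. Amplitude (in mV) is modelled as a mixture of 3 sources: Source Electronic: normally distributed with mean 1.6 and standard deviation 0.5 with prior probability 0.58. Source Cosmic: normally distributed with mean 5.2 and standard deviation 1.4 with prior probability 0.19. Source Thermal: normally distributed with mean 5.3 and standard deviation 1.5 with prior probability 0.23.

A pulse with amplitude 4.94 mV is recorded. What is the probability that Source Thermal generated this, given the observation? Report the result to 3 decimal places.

By Bayes' theorem, P(k | x) = P(Z=k) f_k(x) / Σ_j P(Z=j) f_j(x).
Evaluate each component's likelihood at the observed value:
  f_Electronic = (1/(0.5·√(2π)))·exp(−(4.94−1.6)²/(2·0.5²)) = 0.797885·exp(-22.31120) = 1.63046e-10
  f_Cosmic = (1/(1.4·√(2π)))·exp(−(4.94−5.2)²/(2·1.4²)) = 0.284959·exp(-0.01724) = 0.280087
  f_Thermal = (1/(1.5·√(2π)))·exp(−(4.94−5.3)²/(2·1.5²)) = 0.265962·exp(-0.02880) = 0.258411
Multiply by the mixture weights:
  P(Z=Electronic)·f_Electronic = 0.58 × 1.63046e-10 = 9.45664e-11
  P(Z=Cosmic)·f_Cosmic = 0.19 × 0.280087 = 0.0532165
  P(Z=Thermal)·f_Thermal = 0.23 × 0.258411 = 0.0594345
Evidence: 9.45664e-11 + 0.0532165 + 0.0594345 = 0.112651
P(Source Thermal | 4.94 mV) = 0.0594345 / 0.112651 ≈ 0.528

0.528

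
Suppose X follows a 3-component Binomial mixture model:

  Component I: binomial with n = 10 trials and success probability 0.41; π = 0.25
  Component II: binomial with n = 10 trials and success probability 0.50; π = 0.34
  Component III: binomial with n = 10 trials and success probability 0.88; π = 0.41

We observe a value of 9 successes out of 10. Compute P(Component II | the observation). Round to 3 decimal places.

0.021

Apply Bayes' rule: the posterior for each component is proportional to its prior times its likelihood at x.
Binomial probabilities:
  f_I = 0.00193155
  f_II = 0.00976562
  f_III = 0.379774
Multiply by the mixture weights:
  P(Z=I)·f_I = 0.25 × 0.00193155 = 0.000482888
  P(Z=II)·f_II = 0.34 × 0.00976562 = 0.00332031
  P(Z=III)·f_III = 0.41 × 0.379774 = 0.155707
Denominator: 0.000482888 + 0.00332031 + 0.155707 = 0.159511
Responsibility of Component II: 0.00332031 / 0.159511 ≈ 0.021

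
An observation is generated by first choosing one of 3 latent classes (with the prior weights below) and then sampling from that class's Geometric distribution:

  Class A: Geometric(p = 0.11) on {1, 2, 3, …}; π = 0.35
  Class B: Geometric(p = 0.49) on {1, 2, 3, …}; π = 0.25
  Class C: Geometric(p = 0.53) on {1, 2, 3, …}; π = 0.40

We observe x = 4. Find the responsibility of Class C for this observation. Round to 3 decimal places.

Apply Bayes' rule: the posterior for each component is proportional to its prior times its likelihood at x.
Geometric probabilities:
  p_A = 0.0775466
  p_B = 0.064999
  p_C = 0.0550262
Prior × likelihood for each component:
  w_A·p_A = 0.35 × 0.0775466 = 0.0271413
  w_B·p_B = 0.25 × 0.064999 = 0.0162497
  w_C·p_C = 0.40 × 0.0550262 = 0.0220105
Denominator: 0.0271413 + 0.0162497 + 0.0220105 = 0.0654015
So the posterior for Class C is 0.0220105 / 0.0654015 ≈ 0.337.

0.337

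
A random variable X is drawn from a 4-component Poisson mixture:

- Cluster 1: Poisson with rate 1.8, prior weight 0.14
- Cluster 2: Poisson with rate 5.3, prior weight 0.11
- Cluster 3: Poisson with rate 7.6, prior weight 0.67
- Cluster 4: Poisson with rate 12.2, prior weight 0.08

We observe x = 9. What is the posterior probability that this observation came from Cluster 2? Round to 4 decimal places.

P(component k | x) = w_k·f_k(x) / marginal(x), where marginal(x) = Σ_j w_j·f_j(x).
Evaluate each component's likelihood at the observed value:
  p_1 = 9.03565e-05
  p_2 = 0.0453899
  p_3 = 0.11666
  p_4 = 0.0830009
Unnormalised posteriors:
  w_1·p_1 = 0.14 × 9.03565e-05 = 1.26499e-05
  w_2·p_2 = 0.11 × 0.0453899 = 0.00499289
  w_3·p_3 = 0.67 × 0.11666 = 0.0781621
  w_4·p_4 = 0.08 × 0.0830009 = 0.00664007
Evidence: 1.26499e-05 + 0.00499289 + 0.0781621 + 0.00664007 = 0.0898077
P(Cluster 2 | 9) = 0.00499289 / 0.0898077 ≈ 0.0556

0.0556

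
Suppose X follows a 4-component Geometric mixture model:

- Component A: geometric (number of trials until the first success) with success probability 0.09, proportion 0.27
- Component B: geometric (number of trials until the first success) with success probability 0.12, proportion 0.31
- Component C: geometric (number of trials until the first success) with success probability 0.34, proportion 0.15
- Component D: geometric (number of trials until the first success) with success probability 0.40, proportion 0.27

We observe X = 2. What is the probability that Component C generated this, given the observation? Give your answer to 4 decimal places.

0.2196

Posterior ∝ prior × likelihood, so P(k | x) ∝ π_k f_k(x); normalise over all components.
Component likelihoods at x = 2:
  f_A = 0.09·(1−0.09)^1 = 0.09·0.91 = 0.0819
  f_B = 0.12·(1−0.12)^1 = 0.12·0.88 = 0.1056
  f_C = 0.34·(1−0.34)^1 = 0.34·0.66 = 0.2244
  f_D = 0.40·(1−0.40)^1 = 0.40·0.6 = 0.24
Prior × likelihood for each component:
  π_A·f_A = 0.27 × 0.0819 = 0.022113
  π_B·f_B = 0.31 × 0.1056 = 0.032736
  π_C·f_C = 0.15 × 0.2244 = 0.03366
  π_D·f_D = 0.27 × 0.24 = 0.0648
Sum: 0.022113 + 0.032736 + 0.03366 + 0.0648 = 0.153309
So the posterior for Component C is 0.03366 / 0.153309 ≈ 0.2196.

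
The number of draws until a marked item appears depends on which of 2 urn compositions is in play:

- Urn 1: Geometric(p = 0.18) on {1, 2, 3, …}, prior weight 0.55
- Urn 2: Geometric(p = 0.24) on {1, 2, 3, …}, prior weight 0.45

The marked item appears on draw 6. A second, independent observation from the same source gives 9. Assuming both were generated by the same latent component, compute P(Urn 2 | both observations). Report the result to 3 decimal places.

0.351

Apply Bayes' rule: the posterior for each component is proportional to its prior times its likelihood at x.
Since both observations come from the same component, the likelihood for component k is f_k(x₁)·f_k(x₂).
  p_1 = [0.18·(1−0.18)^5 = 0.18·0.37074 = 0.0667332] × [0.0367945] = 0.00245542
  p_2 = [0.24·(1−0.24)^5 = 0.24·0.253553 = 0.0608526] × [0.0267128] = 0.00162555
Multiply by the mixture weights:
  π_1·p_1 = 0.55 × 0.00245542 = 0.00135048
  π_2·p_2 = 0.45 × 0.00162555 = 0.000731496
Denominator: 0.00135048 + 0.000731496 = 0.00208197
P(Urn 2 | data) = 0.000731496 / 0.00208197 ≈ 0.351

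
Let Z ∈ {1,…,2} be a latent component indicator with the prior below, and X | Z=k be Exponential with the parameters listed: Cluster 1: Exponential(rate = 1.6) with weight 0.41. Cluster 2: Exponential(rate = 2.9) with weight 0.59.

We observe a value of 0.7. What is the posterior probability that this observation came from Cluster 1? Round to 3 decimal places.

0.488

Posterior ∝ prior × likelihood, so P(k | x) ∝ w_k f_k(x); normalise over all components.
Component likelihoods at x = 0.7:
  L_1 = 0.522048
  L_2 = 0.380873
Multiply by the mixture weights:
  w_1·L_1 = 0.41 × 0.522048 = 0.21404
  w_2·L_2 = 0.59 × 0.380873 = 0.224715
Sum: 0.21404 + 0.224715 = 0.438755
So the posterior for Cluster 1 is 0.21404 / 0.438755 ≈ 0.488.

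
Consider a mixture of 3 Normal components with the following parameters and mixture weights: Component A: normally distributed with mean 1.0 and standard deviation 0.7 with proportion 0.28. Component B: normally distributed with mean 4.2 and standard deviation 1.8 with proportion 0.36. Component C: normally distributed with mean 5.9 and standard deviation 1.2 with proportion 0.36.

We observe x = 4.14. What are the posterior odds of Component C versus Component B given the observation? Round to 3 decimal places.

Only the two components matter; the odds are (π_i f_i(x)) / (π_j f_j(x)).
Evaluate each component's likelihood at the observed value:
  f_A = 2.43475e-05
  f_B = 0.221512
  f_C = 0.113402
Odds = (0.36/0.36) × (0.113402/0.221512) = 1 × 0.511947 ≈ 0.512

0.512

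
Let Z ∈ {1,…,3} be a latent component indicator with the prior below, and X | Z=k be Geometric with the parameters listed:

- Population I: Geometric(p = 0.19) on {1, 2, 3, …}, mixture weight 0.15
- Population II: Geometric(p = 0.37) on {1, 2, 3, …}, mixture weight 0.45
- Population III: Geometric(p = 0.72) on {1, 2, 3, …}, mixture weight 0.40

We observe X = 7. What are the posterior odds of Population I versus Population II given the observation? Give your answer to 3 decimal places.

0.773

Only the two components matter; the odds are (π_i f_i(x)) / (π_j f_j(x)).
Evaluate each component's likelihood at the observed value:
  p_I = 0.19·(1−0.19)^6 = 0.19·0.28243 = 0.0536616
  p_II = 0.37·(1−0.37)^6 = 0.37·0.0625235 = 0.0231337
  p_III = 0.72·(1−0.72)^6 = 0.72·0.00048189 = 0.000346961
0.00804924 / 0.0104102 ≈ 0.773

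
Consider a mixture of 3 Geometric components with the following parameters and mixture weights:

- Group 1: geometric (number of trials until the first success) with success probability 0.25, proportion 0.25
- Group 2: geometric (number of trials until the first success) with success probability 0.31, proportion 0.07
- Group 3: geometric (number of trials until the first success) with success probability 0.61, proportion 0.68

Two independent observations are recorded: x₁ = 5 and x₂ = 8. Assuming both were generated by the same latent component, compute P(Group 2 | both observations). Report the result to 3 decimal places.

0.145

Posterior ∝ prior × likelihood, so P(k | x) ∝ π_k f_k(x); normalise over all components.
Since both observations come from the same component, the likelihood for component k is f_k(x₁)·f_k(x₂).
  L_1 = [0.25·(1−0.25)^4 = 0.25·0.316406 = 0.0791016] × [0.033371] = 0.0026397
  L_2 = [0.31·(1−0.31)^4 = 0.31·0.226671 = 0.0702681] × [0.0230837] = 0.00162205
  L_3 = [0.61·(1−0.61)^4 = 0.61·0.0231344 = 0.014112] × [0.000837109] = 1.18133e-05
Multiply by the mixture weights:
  π_1·L_1 = 0.25 × 0.0026397 = 0.000659924
  π_2·L_2 = 0.07 × 0.00162205 = 0.000113543
  π_3·L_3 = 0.68 × 1.18133e-05 = 8.03303e-06
Evidence: 0.000659924 + 0.000113543 + 8.03303e-06 = 0.0007815
So the posterior for Group 2 is 0.000113543 / 0.0007815 ≈ 0.145.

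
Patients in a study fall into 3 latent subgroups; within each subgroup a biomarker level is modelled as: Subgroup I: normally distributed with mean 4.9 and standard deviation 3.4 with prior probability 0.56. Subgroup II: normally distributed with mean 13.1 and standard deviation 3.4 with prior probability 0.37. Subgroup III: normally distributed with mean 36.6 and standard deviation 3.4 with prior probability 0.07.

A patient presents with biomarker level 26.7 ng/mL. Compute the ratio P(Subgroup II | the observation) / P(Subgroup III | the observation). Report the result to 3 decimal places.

0.123

The posterior odds equal the prior odds times the likelihood ratio: (w_i/w_j)·(f_i(x)/f_j(x)).
Evaluate each component's likelihood at the observed value:
  f_I = 1.38787e-10
  f_II = 3.93618e-05
  f_III = 0.0016919
1.45639e-05 / 0.000118433 ≈ 0.123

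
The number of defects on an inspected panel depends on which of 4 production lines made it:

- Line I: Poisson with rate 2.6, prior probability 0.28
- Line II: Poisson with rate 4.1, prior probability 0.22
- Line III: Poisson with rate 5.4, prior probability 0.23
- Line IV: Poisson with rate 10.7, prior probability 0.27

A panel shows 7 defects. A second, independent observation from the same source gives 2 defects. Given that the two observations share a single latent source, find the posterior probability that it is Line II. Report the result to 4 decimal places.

0.4232

The responsibility of component k is w_k f_k(x) divided by Σ_j w_j f_j(x).
Since both observations come from the same component, the likelihood for component k is f_k(x₁)·f_k(x₂).
  f_I = [e^(−2.6)·2.6^7/7! = 0.0118363] × [0.251045] = 0.00297145
  f_II = [e^(−4.1)·4.1^7/7! = 0.0640397] × [0.139293] = 0.0089203
  f_III = [e^(−5.4)·5.4^7/7! = 0.119987] × [0.0658518] = 0.00790138
  f_IV = [e^(−10.7)·10.7^7/7! = 0.0718298] × [0.00129058] = 9.27025e-05
Unnormalised posteriors:
  w_I·f_I = 0.28 × 0.00297145 = 0.000832006
  w_II·f_II = 0.22 × 0.0089203 = 0.00196247
  w_III·f_III = 0.23 × 0.00790138 = 0.00181732
  w_IV·f_IV = 0.27 × 9.27025e-05 = 2.50297e-05
Denominator: 0.000832006 + 0.00196247 + 0.00181732 + 2.50297e-05 = 0.00463682
So the posterior for Line II is 0.00196247 / 0.00463682 ≈ 0.4232.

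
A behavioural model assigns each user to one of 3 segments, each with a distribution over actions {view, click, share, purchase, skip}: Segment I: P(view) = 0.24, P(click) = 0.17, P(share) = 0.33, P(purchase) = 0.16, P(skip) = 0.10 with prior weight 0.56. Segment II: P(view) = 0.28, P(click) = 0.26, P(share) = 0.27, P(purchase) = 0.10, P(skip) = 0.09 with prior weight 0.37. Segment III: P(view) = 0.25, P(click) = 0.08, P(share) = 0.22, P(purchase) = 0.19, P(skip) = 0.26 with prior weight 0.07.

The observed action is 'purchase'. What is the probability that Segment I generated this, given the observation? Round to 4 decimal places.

The responsibility of component k is π_k f_k(x) divided by Σ_j π_j f_j(x).
Component likelihoods at x = 'purchase':
  f_I = 0.16
  f_II = 0.1
  f_III = 0.19
Prior × likelihood for each component:
  π_I·f_I = 0.56 × 0.16 = 0.0896
  π_II·f_II = 0.37 × 0.1 = 0.037
  π_III·f_III = 0.07 × 0.19 = 0.0133
Normaliser: 0.0896 + 0.037 + 0.0133 = 0.1399
Responsibility of Segment I: 0.0896 / 0.1399 ≈ 0.6405

0.6405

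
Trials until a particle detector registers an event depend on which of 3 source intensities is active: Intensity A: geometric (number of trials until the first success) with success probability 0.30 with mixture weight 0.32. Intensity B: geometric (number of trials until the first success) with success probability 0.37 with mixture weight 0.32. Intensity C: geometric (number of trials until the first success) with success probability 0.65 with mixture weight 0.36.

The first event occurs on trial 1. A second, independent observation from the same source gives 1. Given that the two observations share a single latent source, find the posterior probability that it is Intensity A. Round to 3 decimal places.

0.128

The responsibility of component k is w_k f_k(x) divided by Σ_j w_j f_j(x).
Since both observations come from the same component, the likelihood for component k is f_k(x₁)·f_k(x₂).
  f_A = [0.3] × [0.3] = 0.09
  f_B = [0.37] × [0.37] = 0.1369
  f_C = [0.65] × [0.65] = 0.4225
Multiply by the mixture weights:
  w_A·f_A = 0.32 × 0.09 = 0.0288
  w_B·f_B = 0.32 × 0.1369 = 0.043808
  w_C·f_C = 0.36 × 0.4225 = 0.1521
Marginal: 0.0288 + 0.043808 + 0.1521 = 0.224708
Responsibility of Intensity A: 0.0288 / 0.224708 ≈ 0.128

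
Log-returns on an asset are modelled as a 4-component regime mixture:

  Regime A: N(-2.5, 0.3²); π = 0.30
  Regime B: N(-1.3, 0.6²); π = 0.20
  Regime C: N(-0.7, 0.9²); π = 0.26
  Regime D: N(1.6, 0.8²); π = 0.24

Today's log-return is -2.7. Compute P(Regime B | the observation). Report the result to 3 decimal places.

The responsibility of component k is π_k f_k(x) divided by Σ_j π_j f_j(x).
Normal densities:
  L_A = (1/(0.3·√(2π)))·exp(−(-2.7−-2.5)²/(2·0.3²)) = 1.329808·exp(-0.22222) = 1.06483
  L_B = (1/(0.6·√(2π)))·exp(−(-2.7−-1.3)²/(2·0.6²)) = 0.664904·exp(-2.72222) = 0.0437031
  L_C = (1/(0.9·√(2π)))·exp(−(-2.7−-0.7)²/(2·0.9²)) = 0.443269·exp(-2.46914) = 0.0375263
  L_D = (1/(0.8·√(2π)))·exp(−(-2.7−1.6)²/(2·0.8²)) = 0.498678·exp(-14.44531) = 2.65644e-07
Prior × likelihood for each component:
  π_A·L_A = 0.30 × 1.06483 = 0.319448
  π_B·L_B = 0.20 × 0.0437031 = 0.00874063
  π_C·L_C = 0.26 × 0.0375263 = 0.00975683
  π_D·L_D = 0.24 × 2.65644e-07 = 6.37546e-08
Marginal: 0.319448 + 0.00874063 + 0.00975683 + 6.37546e-08 = 0.337946
P(Regime B | data) = 0.00874063 / 0.337946 ≈ 0.026

0.026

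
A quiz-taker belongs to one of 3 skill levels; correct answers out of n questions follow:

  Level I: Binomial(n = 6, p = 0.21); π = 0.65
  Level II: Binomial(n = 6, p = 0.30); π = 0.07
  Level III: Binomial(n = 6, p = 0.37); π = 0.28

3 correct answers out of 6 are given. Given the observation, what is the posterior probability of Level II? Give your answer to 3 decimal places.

Apply Bayes' rule: the posterior for each component is proportional to its prior times its likelihood at x.
Component likelihoods at x = 3 correct answers out of 6:
  p_I = C(6,3)·0.21^3·0.79^3 = 20·0.009261·0.493039 = 0.0913207
  p_II = C(6,3)·0.30^3·0.70^3 = 20·0.027·0.343 = 0.18522
  p_III = C(6,3)·0.37^3·0.63^3 = 20·0.050653·0.250047 = 0.253313
Prior × likelihood for each component:
  π_I·p_I = 0.65 × 0.0913207 = 0.0593584
  π_II·p_II = 0.07 × 0.18522 = 0.0129654
  π_III·p_III = 0.28 × 0.253313 = 0.0709275
Normaliser: 0.0593584 + 0.0129654 + 0.0709275 = 0.143251
Responsibility of Level II: 0.0129654 / 0.143251 ≈ 0.091

0.091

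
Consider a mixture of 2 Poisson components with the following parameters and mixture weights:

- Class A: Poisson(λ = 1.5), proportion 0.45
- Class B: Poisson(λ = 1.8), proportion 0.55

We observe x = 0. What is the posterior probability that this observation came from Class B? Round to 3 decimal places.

0.475

P(component k | x) = π_k·f_k(x) / marginal(x), where marginal(x) = Σ_j π_j·f_j(x).
Evaluate each component's likelihood at the observed value:
  f_A = e^(−1.5)·1.5^0/0! = 0.22313
  f_B = e^(−1.8)·1.8^0/0! = 0.165299
Prior × likelihood for each component:
  π_A·f_A = 0.45 × 0.22313 = 0.100409
  π_B·f_B = 0.55 × 0.165299 = 0.0909144
Denominator: 0.100409 + 0.0909144 = 0.191323
So the posterior for Class B is 0.0909144 / 0.191323 ≈ 0.475.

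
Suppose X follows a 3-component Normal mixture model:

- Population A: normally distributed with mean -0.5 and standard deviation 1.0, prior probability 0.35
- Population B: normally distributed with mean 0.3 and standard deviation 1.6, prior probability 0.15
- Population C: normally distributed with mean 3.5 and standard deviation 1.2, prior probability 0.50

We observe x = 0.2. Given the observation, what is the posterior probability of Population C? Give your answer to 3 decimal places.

Apply Bayes' rule: the posterior for each component is proportional to its prior times its likelihood at x.
Normal densities:
  p_A = (1/(1.0·√(2π)))·exp(−(0.2−-0.5)²/(2·1.0²)) = 0.398942·exp(-0.24500) = 0.312254
  p_B = (1/(1.6·√(2π)))·exp(−(0.2−0.3)²/(2·1.6²)) = 0.249339·exp(-0.00195) = 0.248852
  p_C = (1/(1.2·√(2π)))·exp(−(0.2−3.5)²/(2·1.2²)) = 0.332452·exp(-3.78125) = 0.00757797
Weight by the priors:
  π_A·p_A = 0.35 × 0.312254 = 0.109289
  π_B·p_B = 0.15 × 0.248852 = 0.0373279
  π_C·p_C = 0.50 × 0.00757797 = 0.00378898
Denominator: 0.109289 + 0.0373279 + 0.00378898 = 0.150406
So the posterior for Population C is 0.00378898 / 0.150406 ≈ 0.025.

0.025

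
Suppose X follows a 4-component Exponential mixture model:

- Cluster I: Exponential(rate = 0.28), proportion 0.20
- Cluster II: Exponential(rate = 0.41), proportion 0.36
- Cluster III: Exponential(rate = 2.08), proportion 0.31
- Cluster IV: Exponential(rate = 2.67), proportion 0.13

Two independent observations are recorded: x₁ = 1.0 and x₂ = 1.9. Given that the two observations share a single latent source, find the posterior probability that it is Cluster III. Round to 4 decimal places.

0.1110

Apply Bayes' rule: the posterior for each component is proportional to its prior times its likelihood at x.
Since both observations come from the same component, the likelihood for component k is f_k(x₁)·f_k(x₂).
  L_I = [0.211619] × [0.16448] = 0.0348072
  L_II = [0.272097] × [0.188135] = 0.0511908
  L_III = [0.259855] × [0.0399698] = 0.0103863
  L_IV = [0.184903] × [0.0167238] = 0.00309229
Multiply by the mixture weights:
  P(Z=I)·L_I = 0.20 × 0.0348072 = 0.00696144
  P(Z=II)·L_II = 0.36 × 0.0511908 = 0.0184287
  P(Z=III)·L_III = 0.31 × 0.0103863 = 0.00321976
  P(Z=IV)·L_IV = 0.13 × 0.00309229 = 0.000401998
Normaliser: 0.00696144 + 0.0184287 + 0.00321976 + 0.000401998 = 0.0290119
Responsibility of Cluster III: 0.00321976 / 0.0290119 ≈ 0.1110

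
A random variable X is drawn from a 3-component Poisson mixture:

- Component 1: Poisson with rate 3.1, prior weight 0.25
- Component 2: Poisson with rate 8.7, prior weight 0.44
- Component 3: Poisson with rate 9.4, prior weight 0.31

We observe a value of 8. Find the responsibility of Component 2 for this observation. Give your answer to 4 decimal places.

P(component k | x) = π_k·f_k(x) / marginal(x), where marginal(x) = Σ_j π_j·f_j(x).
Evaluate each component's likelihood at the observed value:
  p_1 = e^(−3.1)·3.1^8/8! = 0.00952928
  p_2 = e^(−8.7)·8.7^8/8! = 0.135604
  p_3 = e^(−9.4)·9.4^8/8! = 0.125065
Prior × likelihood for each component:
  π_1·p_1 = 0.25 × 0.00952928 = 0.00238232
  π_2·p_2 = 0.44 × 0.135604 = 0.0596656
  π_3·p_3 = 0.31 × 0.125065 = 0.03877
Denominator: 0.00238232 + 0.0596656 + 0.03877 = 0.100818
P(Component 2 | 8) ≈ 0.5918

0.5918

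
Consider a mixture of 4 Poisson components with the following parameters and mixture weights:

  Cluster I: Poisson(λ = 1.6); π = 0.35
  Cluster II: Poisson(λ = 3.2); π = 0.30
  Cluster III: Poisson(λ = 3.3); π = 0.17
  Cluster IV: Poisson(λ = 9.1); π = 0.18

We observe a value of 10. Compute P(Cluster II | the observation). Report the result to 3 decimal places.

0.017

By Bayes' theorem, P(k | x) = w_k f_k(x) / Σ_j w_j f_j(x).
Poisson probabilities:
  f_I = 6.11738e-06
  f_II = 0.00126472
  f_III = 0.0015567
  f_IV = 0.119832
Weight by the priors:
  w_I·f_I = 0.35 × 6.11738e-06 = 2.14108e-06
  w_II·f_II = 0.30 × 0.00126472 = 0.000379416
  w_III·f_III = 0.17 × 0.0015567 = 0.000264639
  w_IV·f_IV = 0.18 × 0.119832 = 0.0215697
Denominator: 2.14108e-06 + 0.000379416 + 0.000264639 + 0.0215697 = 0.0222159
P(Cluster II | x) ≈ 0.017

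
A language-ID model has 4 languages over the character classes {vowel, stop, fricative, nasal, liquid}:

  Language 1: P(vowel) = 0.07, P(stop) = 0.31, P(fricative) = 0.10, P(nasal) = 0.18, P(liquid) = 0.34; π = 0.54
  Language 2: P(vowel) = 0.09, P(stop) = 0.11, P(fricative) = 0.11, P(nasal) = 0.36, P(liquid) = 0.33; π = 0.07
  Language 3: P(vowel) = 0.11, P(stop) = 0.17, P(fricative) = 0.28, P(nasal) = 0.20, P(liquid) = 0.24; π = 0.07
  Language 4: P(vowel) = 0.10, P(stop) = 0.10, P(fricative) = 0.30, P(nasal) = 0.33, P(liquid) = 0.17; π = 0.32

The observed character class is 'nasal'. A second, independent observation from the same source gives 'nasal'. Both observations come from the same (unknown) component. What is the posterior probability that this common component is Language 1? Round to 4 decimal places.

0.2725

The responsibility of component k is P(Z=k) f_k(x) divided by Σ_j P(Z=j) f_j(x).
Since both observations come from the same component, the likelihood for component k is f_k(x₁)·f_k(x₂).
  f_1 = [0.18] × [0.18] = 0.0324
  f_2 = [0.36] × [0.36] = 0.1296
  f_3 = [0.2] × [0.2] = 0.04
  f_4 = [0.33] × [0.33] = 0.1089
Weight by the priors:
  P(Z=1)·f_1 = 0.54 × 0.0324 = 0.017496
  P(Z=2)·f_2 = 0.07 × 0.1296 = 0.009072
  P(Z=3)·f_3 = 0.07 × 0.04 = 0.0028
  P(Z=4)·f_4 = 0.32 × 0.1089 = 0.034848
Evidence: 0.017496 + 0.009072 + 0.0028 + 0.034848 = 0.064216
Responsibility of Language 1: 0.017496 / 0.064216 ≈ 0.2725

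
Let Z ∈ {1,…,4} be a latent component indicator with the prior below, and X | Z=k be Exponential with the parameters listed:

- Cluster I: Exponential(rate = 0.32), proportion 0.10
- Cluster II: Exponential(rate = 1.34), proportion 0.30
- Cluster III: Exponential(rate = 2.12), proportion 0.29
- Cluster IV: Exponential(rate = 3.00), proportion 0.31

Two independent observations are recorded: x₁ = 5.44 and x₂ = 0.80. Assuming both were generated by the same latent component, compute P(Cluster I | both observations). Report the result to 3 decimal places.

0.916

By Bayes' theorem, P(k | x) = P(Z=k) f_k(x) / Σ_j P(Z=j) f_j(x).
Since both observations come from the same component, the likelihood for component k is f_k(x₁)·f_k(x₂).
  f_I = [0.32·e^(−0.32·5.44) = 0.32·e^(−1.7408) = 0.0561216] × [0.247725] = 0.0139028
  f_II = [1.34·e^(−1.34·5.44) = 1.34·e^(−7.2896) = 0.000914685] × [0.458713] = 0.000419578
  f_III = [2.12·e^(−2.12·5.44) = 2.12·e^(−11.5328) = 2.07828e-05] × [0.388841] = 8.08122e-06
  f_IV = [3.00·e^(−3.00·5.44) = 3.00·e^(−16.3200) = 2.45152e-07] × [0.272154] = 6.6719e-08
Weight by the priors:
  P(Z=I)·f_I = 0.10 × 0.0139028 = 0.00139028
  P(Z=II)·f_II = 0.30 × 0.000419578 = 0.000125873
  P(Z=III)·f_III = 0.29 × 8.08122e-06 = 2.34355e-06
  P(Z=IV)·f_IV = 0.31 × 6.6719e-08 = 2.06829e-08
Evidence: 0.00139028 + 0.000125873 + 2.34355e-06 + 2.06829e-08 = 0.00151851
P(Cluster I | data) = 0.00139028 / 0.00151851 ≈ 0.916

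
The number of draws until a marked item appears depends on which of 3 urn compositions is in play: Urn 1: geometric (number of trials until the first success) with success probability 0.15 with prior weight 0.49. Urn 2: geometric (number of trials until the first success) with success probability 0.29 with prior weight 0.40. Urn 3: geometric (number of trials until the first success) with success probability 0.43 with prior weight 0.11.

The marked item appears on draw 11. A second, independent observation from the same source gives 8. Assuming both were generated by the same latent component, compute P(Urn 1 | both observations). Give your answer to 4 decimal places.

0.8732

Apply Bayes' rule: the posterior for each component is proportional to its prior times its likelihood at x.
Since both observations come from the same component, the likelihood for component k is f_k(x₁)·f_k(x₂).
  L_1 = [0.15·(1−0.15)^10 = 0.15·0.196874 = 0.0295312] × [0.0480866] = 0.00142005
  L_2 = [0.29·(1−0.29)^10 = 0.29·0.0325524 = 0.00944021] × [0.0263758] = 0.000248993
  L_3 = [0.43·(1−0.43)^10 = 0.43·0.00362033 = 0.00155674] × [0.00840606] = 1.30861e-05
Unnormalised posteriors:
  π_1·L_1 = 0.49 × 0.00142005 = 0.000695825
  π_2·L_2 = 0.40 × 0.000248993 = 9.95974e-05
  π_3·L_3 = 0.11 × 1.30861e-05 = 1.43947e-06
Normaliser: 0.000695825 + 9.95974e-05 + 1.43947e-06 = 0.000796862
Responsibility of Urn 1: 0.000695825 / 0.000796862 ≈ 0.8732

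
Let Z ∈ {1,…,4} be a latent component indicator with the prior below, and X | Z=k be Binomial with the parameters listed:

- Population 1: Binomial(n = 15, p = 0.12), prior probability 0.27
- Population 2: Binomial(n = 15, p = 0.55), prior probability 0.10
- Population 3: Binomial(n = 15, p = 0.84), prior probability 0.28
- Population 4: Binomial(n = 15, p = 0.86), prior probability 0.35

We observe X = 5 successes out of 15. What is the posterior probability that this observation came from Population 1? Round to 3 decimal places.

0.522

P(component k | x) = w_k·f_k(x) / marginal(x), where marginal(x) = Σ_j w_j·f_j(x).
Component likelihoods at x = 5 successes out of 15:
  p_1 = 0.0208108
  p_2 = 0.0514629
  p_3 = 1.38087e-05
  p_4 = 4.08628e-06
Prior × likelihood for each component:
  w_1·p_1 = 0.27 × 0.0208108 = 0.00561891
  w_2·p_2 = 0.10 × 0.0514629 = 0.00514629
  w_3·p_3 = 0.28 × 1.38087e-05 = 3.86643e-06
  w_4·p_4 = 0.35 × 4.08628e-06 = 1.4302e-06
Sum: 0.00561891 + 0.00514629 + 3.86643e-06 + 1.4302e-06 = 0.0107705
P(Population 1 | the observation) = 0.00561891 / 0.0107705 ≈ 0.522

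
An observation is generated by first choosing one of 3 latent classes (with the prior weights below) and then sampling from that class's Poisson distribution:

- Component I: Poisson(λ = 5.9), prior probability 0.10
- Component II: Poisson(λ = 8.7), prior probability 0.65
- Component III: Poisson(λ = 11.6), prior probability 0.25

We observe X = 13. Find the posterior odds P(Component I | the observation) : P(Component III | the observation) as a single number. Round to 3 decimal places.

0.018

Posterior odds = (w_i f_i(x)) / (w_j f_j(x)); the normalising sum cancels.
Poisson probabilities:
  f_I = e^(−5.9)·5.9^13/13! = 0.00461805
  f_II = e^(−8.7)·8.7^13/13! = 0.0437631
  f_III = e^(−11.6)·11.6^13/13! = 0.101358
Posterior odds = (w_I·f_I) / (w_III·f_III) = (0.10·0.00461805) / (0.25·0.101358) = 0.000461805 / 0.0253395 ≈ 0.018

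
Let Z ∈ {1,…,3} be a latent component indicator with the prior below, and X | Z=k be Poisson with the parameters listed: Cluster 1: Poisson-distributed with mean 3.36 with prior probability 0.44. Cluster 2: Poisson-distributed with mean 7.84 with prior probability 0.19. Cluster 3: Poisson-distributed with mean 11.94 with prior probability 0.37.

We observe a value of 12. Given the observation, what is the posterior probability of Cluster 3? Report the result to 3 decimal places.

0.833

The responsibility of component k is π_k f_k(x) divided by Σ_j π_j f_j(x).
Evaluate each component's likelihood at the observed value:
  L_1 = e^(−3.36)·3.36^12/12! = 0.000150143
  L_2 = e^(−7.84)·7.84^12/12! = 0.0443187
  L_3 = e^(−11.94)·11.94^12/12! = 0.114351
Multiply by the mixture weights:
  π_1·L_1 = 0.44 × 0.000150143 = 6.60629e-05
  π_2·L_2 = 0.19 × 0.0443187 = 0.00842055
  π_3·L_3 = 0.37 × 0.114351 = 0.0423098
Normaliser: 6.60629e-05 + 0.00842055 + 0.0423098 = 0.0507964
So the posterior for Cluster 3 is 0.0423098 / 0.0507964 ≈ 0.833.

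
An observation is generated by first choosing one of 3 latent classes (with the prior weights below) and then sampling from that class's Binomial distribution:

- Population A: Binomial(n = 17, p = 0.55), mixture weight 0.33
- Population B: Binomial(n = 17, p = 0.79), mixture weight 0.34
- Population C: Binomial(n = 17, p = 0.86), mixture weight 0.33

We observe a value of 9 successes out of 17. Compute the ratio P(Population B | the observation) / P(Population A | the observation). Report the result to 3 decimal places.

0.060

Only the two components matter; the odds are (w_i f_i(x)) / (w_j f_j(x)).
Binomial probabilities:
  L_A = 0.188256
  L_B = 0.01102
  L_C = 0.000923199
0.00374681 / 0.0621245 ≈ 0.060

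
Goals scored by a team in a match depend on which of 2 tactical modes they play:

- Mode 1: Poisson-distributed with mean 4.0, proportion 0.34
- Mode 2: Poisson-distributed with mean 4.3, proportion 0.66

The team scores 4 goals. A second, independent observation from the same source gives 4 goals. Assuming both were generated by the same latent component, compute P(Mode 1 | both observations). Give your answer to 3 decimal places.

By Bayes' theorem, P(k | x) = π_k f_k(x) / Σ_j π_j f_j(x).
Since both observations come from the same component, the likelihood for component k is f_k(x₁)·f_k(x₂).
  p_1 = [e^(−4.0)·4.0^4/4! = 0.195367] × [0.195367] = 0.0381682
  p_2 = [e^(−4.3)·4.3^4/4! = 0.193284] × [0.193284] = 0.0373588
Multiply by the mixture weights:
  π_1·p_1 = 0.34 × 0.0381682 = 0.0129772
  π_2·p_2 = 0.66 × 0.0373588 = 0.0246568
Marginal: 0.0129772 + 0.0246568 = 0.037634
P(Mode 1 | x₁,x₂) ≈ 0.345

0.345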